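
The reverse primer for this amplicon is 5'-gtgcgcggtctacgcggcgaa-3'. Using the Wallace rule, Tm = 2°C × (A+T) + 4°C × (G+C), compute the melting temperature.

C=6, G=9, T=3, A=3
So N_AT = 6 and N_GC = 15.
Tm = 2×6 + 4×15 = 72°C

72°C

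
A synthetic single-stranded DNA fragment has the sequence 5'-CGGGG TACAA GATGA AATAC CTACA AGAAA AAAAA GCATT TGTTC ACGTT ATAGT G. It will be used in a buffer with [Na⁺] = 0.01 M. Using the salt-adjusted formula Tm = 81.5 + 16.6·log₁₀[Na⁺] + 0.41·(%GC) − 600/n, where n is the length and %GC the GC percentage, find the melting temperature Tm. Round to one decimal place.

52.2°C

Length n = 56. Counting bases: T=13, A=23, G=12, C=8
G+C = 20, so %GC = 20/56 × 100 = 35.714%
Salt term: 16.6 × (-2) = -33.2
GC term: 0.41 × 35.714 = 14.643; length term: −600/56 = −10.714
Tm = 81.5 + (-33.2) + 14.643 − 10.714 = 52.229 → 52.2°C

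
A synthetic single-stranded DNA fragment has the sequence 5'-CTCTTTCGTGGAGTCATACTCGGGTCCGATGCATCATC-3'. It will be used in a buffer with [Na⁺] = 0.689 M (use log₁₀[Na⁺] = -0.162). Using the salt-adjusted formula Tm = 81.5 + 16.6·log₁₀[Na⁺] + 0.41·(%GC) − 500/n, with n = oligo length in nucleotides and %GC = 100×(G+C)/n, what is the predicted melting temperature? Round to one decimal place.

Length n = 38. Counting bases: T=12, G=9, A=6, C=11
G+C = 20, so %GC = 20/38 × 100 = 52.632%
Salt term: 16.6 × (-0.162) = -2.689
GC term: 0.41 × 52.632 = 21.579; length term: −500/38 = −13.158
Tm = 81.5 + (-2.689) + 21.579 − 13.158 = 87.232 → 87.2°C

87.2°C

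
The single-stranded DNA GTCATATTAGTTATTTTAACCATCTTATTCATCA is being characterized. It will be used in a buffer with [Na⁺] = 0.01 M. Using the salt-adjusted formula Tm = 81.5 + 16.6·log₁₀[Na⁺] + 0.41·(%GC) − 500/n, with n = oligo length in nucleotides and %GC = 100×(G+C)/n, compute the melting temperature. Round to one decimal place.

43.2°C

Length n = 34. Counting bases: C=6, G=2, A=10, T=16
G+C = 8, so %GC = 8/34 × 100 = 23.529%
Salt term: 16.6 × (-2) = -33.2
GC term: 0.41 × 23.529 = 9.647; length term: −500/34 = −14.706
Tm = 81.5 + (-33.2) + 9.647 − 14.706 = 43.241 → 43.2°C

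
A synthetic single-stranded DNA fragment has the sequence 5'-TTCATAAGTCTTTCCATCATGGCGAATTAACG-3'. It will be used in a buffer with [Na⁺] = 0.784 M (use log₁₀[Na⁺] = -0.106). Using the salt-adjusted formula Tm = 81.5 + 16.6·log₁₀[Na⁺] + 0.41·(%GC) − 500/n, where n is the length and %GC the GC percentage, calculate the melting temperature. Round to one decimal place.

Length n = 32. Scanning the sequence gives C=7, G=5, A=9, T=11.
G+C = 12, so %GC = 12/32 × 100 = 37.5%
Salt term: 16.6 × (-0.106) = -1.76
GC term: 0.41 × 37.5 = 15.375; length term: −500/32 = −15.625
Tm = 81.5 + (-1.76) + 15.375 − 15.625 = 79.49 → 79.5°C

79.5°C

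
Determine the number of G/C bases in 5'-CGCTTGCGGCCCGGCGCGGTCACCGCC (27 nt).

Base counts: G=10, C=13, A=1, T=3
Total G or C: 10 + 13 = 23

23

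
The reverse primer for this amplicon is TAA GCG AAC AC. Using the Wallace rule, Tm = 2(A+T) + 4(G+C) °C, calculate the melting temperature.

32°C

A=5, C=3, T=1, G=2
So N_AT = 6 and N_GC = 5.
Tm = 4·5 + 2·6 = 20 + 12 = 32°C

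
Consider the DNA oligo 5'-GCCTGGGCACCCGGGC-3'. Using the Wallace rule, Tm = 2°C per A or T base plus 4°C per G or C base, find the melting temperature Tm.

Scanning the sequence gives A=1, T=1, C=7, G=7.
AT pairs contribute 2, GC pairs contribute 14.
Tm = 4·14 + 2·2 = 56 + 4 = 60°C

60°C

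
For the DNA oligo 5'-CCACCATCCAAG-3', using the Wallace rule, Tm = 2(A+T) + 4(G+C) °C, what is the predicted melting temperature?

Counting bases: A=4, C=6, G=1, T=1
AT pairs contribute 5, GC pairs contribute 7.
Tm = 2×5 + 4×7 = 38°C

38°C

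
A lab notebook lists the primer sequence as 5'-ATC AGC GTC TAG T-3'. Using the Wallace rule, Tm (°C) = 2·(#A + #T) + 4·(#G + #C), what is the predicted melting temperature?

38°C

T=4, G=3, C=3, A=3
So N_AT = 7 and N_GC = 6.
Tm = 2(7) + 4(6) = 14 + 24 = 38°C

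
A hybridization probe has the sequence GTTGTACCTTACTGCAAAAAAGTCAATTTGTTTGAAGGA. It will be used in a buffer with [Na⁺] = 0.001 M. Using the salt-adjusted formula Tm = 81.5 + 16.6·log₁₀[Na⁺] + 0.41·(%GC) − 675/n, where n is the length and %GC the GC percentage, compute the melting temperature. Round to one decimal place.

Length n = 39. Counting bases: A=13, T=13, C=5, G=8
G+C = 13, so %GC = 13/39 × 100 = 33.333%
Salt term: 16.6 × (-3) = -49.8
GC term: 0.41 × 33.333 = 13.667; length term: −675/39 = −17.308
Tm = 81.5 + (-49.8) + 13.667 − 17.308 = 28.059 → 28.1°C

28.1°C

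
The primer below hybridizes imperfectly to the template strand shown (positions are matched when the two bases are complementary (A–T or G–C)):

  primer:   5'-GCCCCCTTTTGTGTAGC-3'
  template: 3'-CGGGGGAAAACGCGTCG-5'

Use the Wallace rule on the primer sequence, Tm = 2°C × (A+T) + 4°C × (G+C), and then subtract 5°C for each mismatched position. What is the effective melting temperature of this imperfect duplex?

Primer base counts: A=1, T=6, G=4, C=6 → A+T=7, G+C=10
Perfect-match Tm = 2(7) + 4(10) = 14 + 40 = 54°C
Mismatches (positions where the bases are not complementary): 2 (at positions 12, 14)
Effective Tm = 54 − 2×5 = 54 − 10 = 44°C

44°C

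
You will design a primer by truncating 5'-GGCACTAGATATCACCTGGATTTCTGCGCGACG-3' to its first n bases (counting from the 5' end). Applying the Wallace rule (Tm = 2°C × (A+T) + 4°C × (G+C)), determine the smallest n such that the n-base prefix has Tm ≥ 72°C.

First 24 bases: GGCACTAGATATCACCTGGATTTC → Tm = 70°C (< 72°C)
First 25 bases: GGCACTAGATATCACCTGGATTTCT → Tm = 72°C (≥ 72°C)
Since every base adds ≥2°C, Tm only increases with n, so the threshold is first crossed at n = 25.

n = 25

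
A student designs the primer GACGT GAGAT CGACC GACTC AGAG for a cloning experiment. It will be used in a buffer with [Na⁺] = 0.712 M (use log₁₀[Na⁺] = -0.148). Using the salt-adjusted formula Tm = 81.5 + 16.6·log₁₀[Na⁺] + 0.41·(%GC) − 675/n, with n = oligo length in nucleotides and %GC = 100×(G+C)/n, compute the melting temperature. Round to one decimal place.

Length n = 24. Scanning the sequence gives T=3, C=6, A=7, G=8.
G+C = 14, so %GC = 14/24 × 100 = 58.333%
Salt term: 16.6 × (-0.148) = -2.457
GC term: 0.41 × 58.333 = 23.917; length term: −675/24 = −28.125
Tm = 81.5 + (-2.457) + 23.917 − 28.125 = 74.835 → 74.8°C

74.8°C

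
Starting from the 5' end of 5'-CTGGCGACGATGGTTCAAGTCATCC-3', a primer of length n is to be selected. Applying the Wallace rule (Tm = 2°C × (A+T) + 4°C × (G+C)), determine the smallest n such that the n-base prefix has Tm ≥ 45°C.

n = 14

First 13 bases: CTGGCGACGATGG → Tm = 44°C (< 45°C)
First 14 bases: CTGGCGACGATGGT → Tm = 46°C (≥ 45°C)
Each additional base adds 2°C (A/T) or 4°C (G/C), so Tm is non-decreasing in n; n = 14 is the first length to reach 45°C.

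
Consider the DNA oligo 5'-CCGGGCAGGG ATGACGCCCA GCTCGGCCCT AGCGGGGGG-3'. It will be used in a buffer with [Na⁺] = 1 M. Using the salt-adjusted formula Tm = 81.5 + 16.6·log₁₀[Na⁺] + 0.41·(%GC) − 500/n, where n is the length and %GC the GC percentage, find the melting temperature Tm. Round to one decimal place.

Length n = 39. Base counts: G=18, C=13, T=3, A=5
G+C = 31, so %GC = 31/39 × 100 = 79.487%
Salt term: 16.6 × (0) = 0
GC term: 0.41 × 79.487 = 32.59; length term: −500/39 = −12.821
Tm = 81.5 + (0) + 32.59 − 12.821 = 101.269 → 101.3°C

101.3°C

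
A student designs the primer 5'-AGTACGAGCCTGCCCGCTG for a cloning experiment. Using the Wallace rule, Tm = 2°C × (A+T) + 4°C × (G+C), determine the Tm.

64°C

Base counts: A=3, C=7, T=3, G=6
So N_AT = 6 and N_GC = 13.
Tm = 2×6 + 4×13 = 64°C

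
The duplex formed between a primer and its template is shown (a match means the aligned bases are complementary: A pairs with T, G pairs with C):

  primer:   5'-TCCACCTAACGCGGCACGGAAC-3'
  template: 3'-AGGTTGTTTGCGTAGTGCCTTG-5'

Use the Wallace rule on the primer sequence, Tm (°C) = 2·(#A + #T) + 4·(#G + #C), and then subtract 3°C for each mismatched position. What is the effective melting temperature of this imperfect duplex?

60°C

Primer base counts: A=6, T=2, G=5, C=9 → A+T=8, G+C=14
Perfect-match Tm = 2(8) + 4(14) = 16 + 56 = 72°C
Mismatches (positions where the bases are not complementary): 4 (at positions 5, 7, 13, 14)
Effective Tm = 72 − 4×3 = 72 − 12 = 60°C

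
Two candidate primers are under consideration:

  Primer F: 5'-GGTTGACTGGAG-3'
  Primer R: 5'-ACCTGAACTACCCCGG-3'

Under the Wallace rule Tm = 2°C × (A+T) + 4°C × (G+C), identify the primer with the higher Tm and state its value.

Primer R, 52°C

Primer F: A+T=5, G+C=7 → Tm = 2(5)+4(7) = 38°C
Primer R: A+T=6, G+C=10 → Tm = 2(6)+4(10) = 52°C
38°C vs 52°C → primer R is higher.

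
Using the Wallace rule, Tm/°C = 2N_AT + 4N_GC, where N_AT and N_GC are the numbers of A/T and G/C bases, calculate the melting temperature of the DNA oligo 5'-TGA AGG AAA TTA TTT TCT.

Scanning the sequence gives T=8, C=1, G=3, A=6.
A+T = 14, G+C = 4
Tm = 2(14) + 4(4) = 28 + 16 = 44°C

44°C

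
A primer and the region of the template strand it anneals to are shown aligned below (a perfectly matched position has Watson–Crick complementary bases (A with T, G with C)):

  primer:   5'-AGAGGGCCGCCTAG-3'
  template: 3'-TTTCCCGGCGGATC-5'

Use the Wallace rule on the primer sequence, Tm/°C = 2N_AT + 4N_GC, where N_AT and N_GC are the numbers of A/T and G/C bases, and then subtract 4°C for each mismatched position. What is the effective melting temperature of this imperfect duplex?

44°C

Primer base counts: A=3, T=1, G=6, C=4 → A+T=4, G+C=10
Perfect-match Tm = 2(4) + 4(10) = 8 + 40 = 48°C
Mismatches (positions where the bases are not complementary): 1 (at position 2)
Effective Tm = 48 − 1×4 = 48 − 4 = 44°C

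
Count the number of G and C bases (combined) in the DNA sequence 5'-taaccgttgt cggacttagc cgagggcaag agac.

Counting bases: C=8, G=11, A=9, T=6
G+C = 11 + 8 = 19

19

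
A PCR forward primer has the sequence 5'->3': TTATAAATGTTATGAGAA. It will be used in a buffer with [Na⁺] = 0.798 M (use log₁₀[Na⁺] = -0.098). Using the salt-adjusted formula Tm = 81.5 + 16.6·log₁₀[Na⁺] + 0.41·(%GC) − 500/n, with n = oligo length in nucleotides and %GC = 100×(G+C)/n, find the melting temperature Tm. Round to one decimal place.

58.9°C

Length n = 18. C=0, T=7, A=8, G=3
G+C = 3, so %GC = 3/18 × 100 = 16.667%
Salt term: 16.6 × (-0.098) = -1.627
GC term: 0.41 × 16.667 = 6.833; length term: −500/18 = −27.778
Tm = 81.5 + (-1.627) + 6.833 − 27.778 = 58.928 → 58.9°C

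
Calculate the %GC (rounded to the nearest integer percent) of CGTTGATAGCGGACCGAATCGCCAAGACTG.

Base counts: T=5, C=8, G=9, A=8
G+C = 9 + 8 = 17 out of 30 bases
%GC = 17/30 × 100 = 56.67% ≈ 57%

57%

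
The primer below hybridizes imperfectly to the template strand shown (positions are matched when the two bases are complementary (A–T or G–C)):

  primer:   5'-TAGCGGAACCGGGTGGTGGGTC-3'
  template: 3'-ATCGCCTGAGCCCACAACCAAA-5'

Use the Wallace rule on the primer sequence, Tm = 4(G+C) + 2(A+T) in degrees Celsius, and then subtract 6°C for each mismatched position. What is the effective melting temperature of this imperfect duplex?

Primer base counts: A=3, T=4, G=11, C=4 → A+T=7, G+C=15
Perfect-match Tm = 2(7) + 4(15) = 14 + 60 = 74°C
Mismatches (positions where the bases are not complementary): 5 (at positions 8, 9, 16, 20, 22)
Effective Tm = 74 − 5×6 = 74 − 30 = 44°C

44°C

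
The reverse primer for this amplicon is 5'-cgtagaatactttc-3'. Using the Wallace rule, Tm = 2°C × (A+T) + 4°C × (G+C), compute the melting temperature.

Counting bases: T=5, C=3, A=4, G=2
AT pairs contribute 9, GC pairs contribute 5.
Tm = 2×9 + 4×5 = 38°C

38°C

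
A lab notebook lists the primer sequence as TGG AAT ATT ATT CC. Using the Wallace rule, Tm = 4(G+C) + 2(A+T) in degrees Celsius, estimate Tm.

Base counts: T=6, G=2, A=4, C=2
AT pairs contribute 10, GC pairs contribute 4.
Tm = 2(10) + 4(4) = 20 + 16 = 36°C

36°C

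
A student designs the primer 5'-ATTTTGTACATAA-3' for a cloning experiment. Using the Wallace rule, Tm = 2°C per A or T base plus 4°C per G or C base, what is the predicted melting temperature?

Counting bases: C=1, A=5, T=6, G=1
So N_AT = 11 and N_GC = 2.
Tm = 2×11 + 4×2 = 30°C

30°C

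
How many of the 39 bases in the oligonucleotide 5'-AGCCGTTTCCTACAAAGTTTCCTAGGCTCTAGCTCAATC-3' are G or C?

18

Counting bases: G=6, C=12, T=12, A=9
Total G or C: 6 + 12 = 18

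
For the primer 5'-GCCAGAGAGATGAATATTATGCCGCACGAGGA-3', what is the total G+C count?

16

Counting bases: A=11, C=6, G=10, T=5
G+C = 10 + 6 = 16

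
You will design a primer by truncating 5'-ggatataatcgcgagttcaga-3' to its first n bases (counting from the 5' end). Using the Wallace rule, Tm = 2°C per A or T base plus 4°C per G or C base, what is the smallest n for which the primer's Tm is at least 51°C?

First 17 bases: GGATATAATCGCGAGTT → Tm = 48°C (< 51°C)
First 18 bases: GGATATAATCGCGAGTTC → Tm = 52°C (≥ 51°C)
Since every base adds ≥2°C, Tm only increases with n, so the threshold is first crossed at n = 18.

n = 18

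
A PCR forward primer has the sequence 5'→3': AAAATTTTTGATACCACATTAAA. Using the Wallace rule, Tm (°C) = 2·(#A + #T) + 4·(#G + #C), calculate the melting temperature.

A=11, G=1, T=8, C=3
So N_AT = 19 and N_GC = 4.
Tm = 2×19 + 4×4 = 54°C

54°C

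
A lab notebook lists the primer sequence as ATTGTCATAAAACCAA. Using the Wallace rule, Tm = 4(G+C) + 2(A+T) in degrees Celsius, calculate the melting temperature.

40°C

Scanning the sequence gives T=4, G=1, A=8, C=3.
AT pairs contribute 12, GC pairs contribute 4.
Tm = 2×12 + 4×4 = 40°C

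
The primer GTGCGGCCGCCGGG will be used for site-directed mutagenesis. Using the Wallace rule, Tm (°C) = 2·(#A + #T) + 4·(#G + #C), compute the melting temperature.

Counting bases: A=0, T=1, G=8, C=5
AT pairs contribute 1, GC pairs contribute 13.
Tm = 2×1 + 4×13 = 54°C

54°C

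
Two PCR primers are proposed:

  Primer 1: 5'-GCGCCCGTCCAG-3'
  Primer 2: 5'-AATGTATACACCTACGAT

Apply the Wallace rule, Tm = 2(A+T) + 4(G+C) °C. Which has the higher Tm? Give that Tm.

Primer 1: A+T=2, G+C=10 → Tm = 2(2)+4(10) = 44°C
Primer 2: A+T=12, G+C=6 → Tm = 2(12)+4(6) = 48°C
44°C vs 48°C → primer 2 is higher.

Primer 2, 48°C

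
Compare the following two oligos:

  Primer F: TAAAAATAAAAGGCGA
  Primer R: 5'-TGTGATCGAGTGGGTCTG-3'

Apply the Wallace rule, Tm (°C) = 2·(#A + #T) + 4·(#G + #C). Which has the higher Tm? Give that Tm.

Primer F: A+T=12, G+C=4 → Tm = 2(12)+4(4) = 40°C
Primer R: A+T=8, G+C=10 → Tm = 2(8)+4(10) = 56°C
40°C vs 56°C → primer R is higher.

Primer R, 56°C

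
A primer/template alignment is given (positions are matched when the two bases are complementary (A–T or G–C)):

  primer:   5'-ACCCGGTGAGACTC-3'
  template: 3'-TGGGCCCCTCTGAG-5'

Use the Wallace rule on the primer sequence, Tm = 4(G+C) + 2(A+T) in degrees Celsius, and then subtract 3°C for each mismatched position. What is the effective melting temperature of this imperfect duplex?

Primer base counts: A=3, T=2, G=4, C=5 → A+T=5, G+C=9
Perfect-match Tm = 2(5) + 4(9) = 10 + 36 = 46°C
Mismatches (positions where the bases are not complementary): 1 (at position 7)
Effective Tm = 46 − 1×3 = 46 − 3 = 43°C

43°C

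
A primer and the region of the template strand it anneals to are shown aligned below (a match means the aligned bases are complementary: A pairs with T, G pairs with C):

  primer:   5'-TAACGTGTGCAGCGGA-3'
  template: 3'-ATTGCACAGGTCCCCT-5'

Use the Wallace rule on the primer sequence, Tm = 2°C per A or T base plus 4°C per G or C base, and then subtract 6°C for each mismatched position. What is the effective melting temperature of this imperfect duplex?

38°C

Primer base counts: A=4, T=3, G=6, C=3 → A+T=7, G+C=9
Perfect-match Tm = 2(7) + 4(9) = 14 + 36 = 50°C
Mismatches (positions where the bases are not complementary): 2 (at positions 9, 13)
Effective Tm = 50 − 2×6 = 50 − 12 = 38°C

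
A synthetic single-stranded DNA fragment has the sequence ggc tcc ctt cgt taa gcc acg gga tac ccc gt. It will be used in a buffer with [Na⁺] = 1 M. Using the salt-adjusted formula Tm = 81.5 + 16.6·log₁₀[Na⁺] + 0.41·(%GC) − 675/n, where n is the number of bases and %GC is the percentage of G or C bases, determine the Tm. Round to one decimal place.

Length n = 32. Counting bases: G=8, A=5, T=7, C=12
G+C = 20, so %GC = 20/32 × 100 = 62.5%
Salt term: 16.6 × (0) = 0
GC term: 0.41 × 62.5 = 25.625; length term: −675/32 = −21.094
Tm = 81.5 + (0) + 25.625 − 21.094 = 86.031 → 86.0°C

86.0°C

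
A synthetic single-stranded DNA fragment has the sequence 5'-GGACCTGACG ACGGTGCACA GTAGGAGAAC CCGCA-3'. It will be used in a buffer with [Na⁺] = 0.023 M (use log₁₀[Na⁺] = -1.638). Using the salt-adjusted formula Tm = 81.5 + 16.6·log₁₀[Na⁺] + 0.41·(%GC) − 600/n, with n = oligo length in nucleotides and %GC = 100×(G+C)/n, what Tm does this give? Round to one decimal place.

Length n = 35. Counting bases: A=10, G=12, C=10, T=3
G+C = 22, so %GC = 22/35 × 100 = 62.857%
Salt term: 16.6 × (-1.638) = -27.191
GC term: 0.41 × 62.857 = 25.771; length term: −600/35 = −17.143
Tm = 81.5 + (-27.191) + 25.771 − 17.143 = 62.937 → 62.9°C

62.9°C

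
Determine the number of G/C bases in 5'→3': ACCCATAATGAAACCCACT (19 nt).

C=7, A=8, G=1, T=3
Total G or C: 1 + 7 = 8

8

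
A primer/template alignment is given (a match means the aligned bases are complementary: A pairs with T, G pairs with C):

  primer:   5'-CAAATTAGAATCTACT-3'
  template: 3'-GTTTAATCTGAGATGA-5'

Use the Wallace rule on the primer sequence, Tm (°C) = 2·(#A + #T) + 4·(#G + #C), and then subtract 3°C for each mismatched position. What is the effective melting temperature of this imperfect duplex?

Primer base counts: A=7, T=5, G=1, C=3 → A+T=12, G+C=4
Perfect-match Tm = 2(12) + 4(4) = 24 + 16 = 40°C
Mismatches (positions where the bases are not complementary): 1 (at position 10)
Effective Tm = 40 − 1×3 = 40 − 3 = 37°C

37°C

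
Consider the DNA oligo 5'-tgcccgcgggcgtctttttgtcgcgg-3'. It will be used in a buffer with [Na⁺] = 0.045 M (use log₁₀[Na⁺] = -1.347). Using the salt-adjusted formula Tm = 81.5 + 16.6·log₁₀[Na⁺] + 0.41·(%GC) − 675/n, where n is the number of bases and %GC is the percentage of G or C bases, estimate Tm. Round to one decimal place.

61.6°C

Length n = 26. C=8, T=8, G=10, A=0
G+C = 18, so %GC = 18/26 × 100 = 69.231%
Salt term: 16.6 × (-1.347) = -22.36
GC term: 0.41 × 69.231 = 28.385; length term: −675/26 = −25.962
Tm = 81.5 + (-22.36) + 28.385 − 25.962 = 61.563 → 61.6°C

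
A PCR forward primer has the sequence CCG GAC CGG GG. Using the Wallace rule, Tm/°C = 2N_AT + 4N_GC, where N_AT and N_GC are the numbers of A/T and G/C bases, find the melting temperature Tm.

42°C

Scanning the sequence gives C=4, G=6, A=1, T=0.
So N_AT = 1 and N_GC = 10.
Tm = 4·10 + 2·1 = 40 + 2 = 42°C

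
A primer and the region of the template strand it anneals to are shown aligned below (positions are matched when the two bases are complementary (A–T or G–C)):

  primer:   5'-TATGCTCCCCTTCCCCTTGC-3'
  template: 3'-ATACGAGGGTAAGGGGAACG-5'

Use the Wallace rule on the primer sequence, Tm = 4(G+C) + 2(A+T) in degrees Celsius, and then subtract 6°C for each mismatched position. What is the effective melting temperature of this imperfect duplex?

Primer base counts: A=1, T=7, G=2, C=10 → A+T=8, G+C=12
Perfect-match Tm = 2(8) + 4(12) = 16 + 48 = 64°C
Mismatches (positions where the bases are not complementary): 1 (at position 10)
Effective Tm = 64 − 1×6 = 64 − 6 = 58°C

58°C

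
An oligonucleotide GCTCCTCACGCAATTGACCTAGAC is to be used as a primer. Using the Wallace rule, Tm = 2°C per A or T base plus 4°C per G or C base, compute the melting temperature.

74°C

Scanning the sequence gives C=9, A=6, T=5, G=4.
A+T = 11, G+C = 13
Tm = 2×11 + 4×13 = 74°C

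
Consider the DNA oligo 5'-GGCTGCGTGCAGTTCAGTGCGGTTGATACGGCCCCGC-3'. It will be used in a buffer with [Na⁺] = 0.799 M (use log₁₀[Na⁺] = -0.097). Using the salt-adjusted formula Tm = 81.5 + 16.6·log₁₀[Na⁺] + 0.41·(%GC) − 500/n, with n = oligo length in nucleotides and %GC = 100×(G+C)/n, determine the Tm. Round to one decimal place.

94.1°C

Length n = 37. Counting bases: A=4, T=8, G=14, C=11
G+C = 25, so %GC = 25/37 × 100 = 67.568%
Salt term: 16.6 × (-0.097) = -1.61
GC term: 0.41 × 67.568 = 27.703; length term: −500/37 = −13.514
Tm = 81.5 + (-1.61) + 27.703 − 13.514 = 94.079 → 94.1°C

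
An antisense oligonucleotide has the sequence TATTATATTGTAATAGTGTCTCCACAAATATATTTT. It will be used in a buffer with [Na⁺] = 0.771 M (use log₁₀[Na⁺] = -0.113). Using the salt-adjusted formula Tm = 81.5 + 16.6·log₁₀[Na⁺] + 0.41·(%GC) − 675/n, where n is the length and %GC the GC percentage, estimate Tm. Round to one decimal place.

68.8°C

Length n = 36. T=17, G=3, A=12, C=4
G+C = 7, so %GC = 7/36 × 100 = 19.444%
Salt term: 16.6 × (-0.113) = -1.876
GC term: 0.41 × 19.444 = 7.972; length term: −675/36 = −18.75
Tm = 81.5 + (-1.876) + 7.972 − 18.75 = 68.846 → 68.8°C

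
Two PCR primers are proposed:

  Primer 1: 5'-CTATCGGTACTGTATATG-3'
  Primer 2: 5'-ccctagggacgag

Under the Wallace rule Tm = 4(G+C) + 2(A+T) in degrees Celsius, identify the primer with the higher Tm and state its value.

Primer 1, 50°C

Primer 1: A+T=11, G+C=7 → Tm = 2(11)+4(7) = 50°C
Primer 2: A+T=4, G+C=9 → Tm = 2(4)+4(9) = 44°C
50°C vs 44°C → primer 1 is higher.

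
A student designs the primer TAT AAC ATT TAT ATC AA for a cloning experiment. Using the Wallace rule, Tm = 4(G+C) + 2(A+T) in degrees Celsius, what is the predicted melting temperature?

Counting bases: A=8, C=2, G=0, T=7
AT pairs contribute 15, GC pairs contribute 2.
Tm = 2×15 + 4×2 = 38°C

38°C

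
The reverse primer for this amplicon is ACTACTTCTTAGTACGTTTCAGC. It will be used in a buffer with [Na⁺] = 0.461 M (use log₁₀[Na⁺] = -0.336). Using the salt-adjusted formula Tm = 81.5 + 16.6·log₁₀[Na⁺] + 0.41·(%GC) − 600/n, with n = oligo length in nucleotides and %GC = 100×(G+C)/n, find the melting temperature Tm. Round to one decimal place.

65.9°C

Length n = 23. A=5, G=3, C=6, T=9
G+C = 9, so %GC = 9/23 × 100 = 39.13%
Salt term: 16.6 × (-0.336) = -5.578
GC term: 0.41 × 39.13 = 16.043; length term: −600/23 = −26.087
Tm = 81.5 + (-5.578) + 16.043 − 26.087 = 65.878 → 65.9°C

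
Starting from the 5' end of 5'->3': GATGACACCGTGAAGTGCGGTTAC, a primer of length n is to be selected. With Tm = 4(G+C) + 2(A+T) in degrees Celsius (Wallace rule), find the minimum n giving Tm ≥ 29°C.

First 9 bases: GATGACACC → Tm = 28°C (< 29°C)
First 10 bases: GATGACACCG → Tm = 32°C (≥ 29°C)
Each additional base adds 2°C (A/T) or 4°C (G/C), so Tm is non-decreasing in n; n = 10 is the first length to reach 29°C.

n = 10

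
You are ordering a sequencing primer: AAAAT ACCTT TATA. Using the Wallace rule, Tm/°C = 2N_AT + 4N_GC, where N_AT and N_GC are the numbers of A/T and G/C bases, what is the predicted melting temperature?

32°C

C=2, T=5, G=0, A=7
AT pairs contribute 12, GC pairs contribute 2.
Tm = 2×12 + 4×2 = 32°C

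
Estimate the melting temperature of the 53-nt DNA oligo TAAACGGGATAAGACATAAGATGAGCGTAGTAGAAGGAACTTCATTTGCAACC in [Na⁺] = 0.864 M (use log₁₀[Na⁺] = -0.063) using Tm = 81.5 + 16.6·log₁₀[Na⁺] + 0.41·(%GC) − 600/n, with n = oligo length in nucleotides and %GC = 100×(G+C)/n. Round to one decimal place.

85.4°C

Length n = 53. Scanning the sequence gives T=11, G=13, C=8, A=21.
G+C = 21, so %GC = 21/53 × 100 = 39.623%
Salt term: 16.6 × (-0.063) = -1.046
GC term: 0.41 × 39.623 = 16.245; length term: −600/53 = −11.321
Tm = 81.5 + (-1.046) + 16.245 − 11.321 = 85.378 → 85.4°C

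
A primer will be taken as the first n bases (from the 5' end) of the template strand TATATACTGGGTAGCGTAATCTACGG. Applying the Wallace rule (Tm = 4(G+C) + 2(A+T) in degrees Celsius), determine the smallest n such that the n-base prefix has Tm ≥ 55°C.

n = 21

First 20 bases: TATATACTGGGTAGCGTAAT → Tm = 54°C (< 55°C)
First 21 bases: TATATACTGGGTAGCGTAATC → Tm = 58°C (≥ 55°C)
Since every base adds ≥2°C, Tm only increases with n, so the threshold is first crossed at n = 21.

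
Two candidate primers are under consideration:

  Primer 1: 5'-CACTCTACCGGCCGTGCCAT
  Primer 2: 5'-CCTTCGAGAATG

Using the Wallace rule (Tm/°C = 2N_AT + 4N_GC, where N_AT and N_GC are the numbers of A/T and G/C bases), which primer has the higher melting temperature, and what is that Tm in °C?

Primer 1, 66°C

Primer 1: A+T=7, G+C=13 → Tm = 2(7)+4(13) = 66°C
Primer 2: A+T=6, G+C=6 → Tm = 2(6)+4(6) = 36°C
66°C vs 36°C → primer 1 is higher.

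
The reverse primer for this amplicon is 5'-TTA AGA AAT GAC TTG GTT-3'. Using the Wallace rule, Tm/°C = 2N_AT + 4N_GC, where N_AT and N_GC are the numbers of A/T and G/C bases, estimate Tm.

Scanning the sequence gives A=6, C=1, G=4, T=7.
AT pairs contribute 13, GC pairs contribute 5.
Tm = 2×13 + 4×5 = 46°C

46°C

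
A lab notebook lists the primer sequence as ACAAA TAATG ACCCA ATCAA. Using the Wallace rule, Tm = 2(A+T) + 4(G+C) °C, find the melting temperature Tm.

52°C

Base counts: G=1, T=3, C=5, A=11
So N_AT = 14 and N_GC = 6.
Tm = 2×14 + 4×6 = 52°C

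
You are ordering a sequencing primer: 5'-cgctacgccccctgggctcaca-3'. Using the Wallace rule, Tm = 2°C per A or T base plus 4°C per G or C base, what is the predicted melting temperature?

Base counts: A=3, C=11, T=3, G=5
A+T = 6, G+C = 16
Tm = 2×6 + 4×16 = 76°C

76°C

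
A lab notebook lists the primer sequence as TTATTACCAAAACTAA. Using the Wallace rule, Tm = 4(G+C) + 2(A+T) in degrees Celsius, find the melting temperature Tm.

38°C

Scanning the sequence gives C=3, T=5, G=0, A=8.
A+T = 13, G+C = 3
Tm = 2(13) + 4(3) = 26 + 12 = 38°C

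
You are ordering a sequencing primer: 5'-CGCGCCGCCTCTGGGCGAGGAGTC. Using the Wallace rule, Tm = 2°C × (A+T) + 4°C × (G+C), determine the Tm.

86°C

Counting bases: C=9, A=2, T=3, G=10
A+T = 5, G+C = 19
Tm = 2×5 + 4×19 = 86°C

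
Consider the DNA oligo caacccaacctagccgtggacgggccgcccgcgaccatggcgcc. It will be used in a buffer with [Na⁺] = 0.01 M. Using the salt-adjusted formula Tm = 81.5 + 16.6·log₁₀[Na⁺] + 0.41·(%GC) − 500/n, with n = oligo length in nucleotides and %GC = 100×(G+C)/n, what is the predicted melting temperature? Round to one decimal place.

Length n = 44. C=20, G=13, T=3, A=8
G+C = 33, so %GC = 33/44 × 100 = 75%
Salt term: 16.6 × (-2) = -33.2
GC term: 0.41 × 75 = 30.75; length term: −500/44 = −11.364
Tm = 81.5 + (-33.2) + 30.75 − 11.364 = 67.686 → 67.7°C

67.7°C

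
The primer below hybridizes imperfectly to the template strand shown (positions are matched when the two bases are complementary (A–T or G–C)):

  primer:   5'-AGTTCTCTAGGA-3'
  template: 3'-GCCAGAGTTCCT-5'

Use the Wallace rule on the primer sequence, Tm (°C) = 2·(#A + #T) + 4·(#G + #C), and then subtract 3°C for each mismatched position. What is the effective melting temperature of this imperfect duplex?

Primer base counts: A=3, T=4, G=3, C=2 → A+T=7, G+C=5
Perfect-match Tm = 2(7) + 4(5) = 14 + 20 = 34°C
Mismatches (positions where the bases are not complementary): 3 (at positions 1, 3, 8)
Effective Tm = 34 − 3×3 = 34 − 9 = 25°C

25°C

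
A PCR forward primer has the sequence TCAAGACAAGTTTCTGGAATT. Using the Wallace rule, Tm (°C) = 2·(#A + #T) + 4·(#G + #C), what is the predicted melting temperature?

Counting bases: T=7, C=3, G=4, A=7
So N_AT = 14 and N_GC = 7.
Tm = 2(14) + 4(7) = 28 + 28 = 56°C

56°C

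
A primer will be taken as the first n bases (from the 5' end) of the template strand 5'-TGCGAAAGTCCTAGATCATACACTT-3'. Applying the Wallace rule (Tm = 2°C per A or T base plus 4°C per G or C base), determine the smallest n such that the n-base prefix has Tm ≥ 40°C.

First 13 bases: TGCGAAAGTCCTA → Tm = 38°C (< 40°C)
First 14 bases: TGCGAAAGTCCTAG → Tm = 42°C (≥ 40°C)
Each additional base adds 2°C (A/T) or 4°C (G/C), so Tm is non-decreasing in n; n = 14 is the first length to reach 40°C.

n = 14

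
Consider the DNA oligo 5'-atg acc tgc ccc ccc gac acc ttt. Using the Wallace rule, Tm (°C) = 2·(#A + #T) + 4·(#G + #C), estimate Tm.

78°C

Counting bases: C=12, A=4, G=3, T=5
So N_AT = 9 and N_GC = 15.
Tm = 2(9) + 4(15) = 18 + 60 = 78°C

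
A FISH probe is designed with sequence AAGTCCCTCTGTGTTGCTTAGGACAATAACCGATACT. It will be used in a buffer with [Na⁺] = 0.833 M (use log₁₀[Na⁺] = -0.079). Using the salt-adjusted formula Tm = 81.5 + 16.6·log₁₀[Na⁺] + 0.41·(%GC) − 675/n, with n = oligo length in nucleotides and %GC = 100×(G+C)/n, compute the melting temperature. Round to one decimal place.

79.7°C

Length n = 37. Scanning the sequence gives G=7, T=11, C=9, A=10.
G+C = 16, so %GC = 16/37 × 100 = 43.243%
Salt term: 16.6 × (-0.079) = -1.311
GC term: 0.41 × 43.243 = 17.73; length term: −675/37 = −18.243
Tm = 81.5 + (-1.311) + 17.73 − 18.243 = 79.676 → 79.7°C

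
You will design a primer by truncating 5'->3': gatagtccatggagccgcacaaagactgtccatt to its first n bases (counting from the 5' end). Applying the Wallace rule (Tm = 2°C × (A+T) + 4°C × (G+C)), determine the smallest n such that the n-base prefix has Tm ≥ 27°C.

n = 10

First 9 bases: GATAGTCCA → Tm = 26°C (< 27°C)
First 10 bases: GATAGTCCAT → Tm = 28°C (≥ 27°C)
Since every base adds ≥2°C, Tm only increases with n, so the threshold is first crossed at n = 10.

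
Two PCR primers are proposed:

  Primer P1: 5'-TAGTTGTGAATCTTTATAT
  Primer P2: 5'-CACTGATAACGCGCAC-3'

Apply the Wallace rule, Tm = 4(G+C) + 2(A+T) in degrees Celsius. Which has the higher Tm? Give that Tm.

Primer P1: A+T=15, G+C=4 → Tm = 2(15)+4(4) = 46°C
Primer P2: A+T=7, G+C=9 → Tm = 2(7)+4(9) = 50°C
46°C vs 50°C → primer P2 is higher.

Primer P2, 50°C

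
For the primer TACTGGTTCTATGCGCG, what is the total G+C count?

Base counts: T=6, G=5, A=2, C=4
Total G or C: 5 + 4 = 9

9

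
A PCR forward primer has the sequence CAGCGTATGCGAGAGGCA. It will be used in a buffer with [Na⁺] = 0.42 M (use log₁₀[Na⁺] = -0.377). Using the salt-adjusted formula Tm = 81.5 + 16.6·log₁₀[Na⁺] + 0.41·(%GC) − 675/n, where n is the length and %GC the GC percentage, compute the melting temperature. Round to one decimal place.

62.8°C

Length n = 18. Base counts: A=5, G=7, T=2, C=4
G+C = 11, so %GC = 11/18 × 100 = 61.111%
Salt term: 16.6 × (-0.377) = -6.258
GC term: 0.41 × 61.111 = 25.056; length term: −675/18 = −37.5
Tm = 81.5 + (-6.258) + 25.056 − 37.5 = 62.798 → 62.8°C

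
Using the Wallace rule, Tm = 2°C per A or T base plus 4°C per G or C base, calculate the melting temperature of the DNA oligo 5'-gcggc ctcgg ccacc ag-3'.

Scanning the sequence gives G=6, T=1, C=8, A=2.
AT pairs contribute 3, GC pairs contribute 14.
Tm = 2(3) + 4(14) = 6 + 56 = 62°C

62°C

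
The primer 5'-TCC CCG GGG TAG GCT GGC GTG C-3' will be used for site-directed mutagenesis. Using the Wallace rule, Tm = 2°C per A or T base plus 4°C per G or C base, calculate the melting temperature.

Base counts: A=1, C=7, T=4, G=10
AT pairs contribute 5, GC pairs contribute 17.
Tm = 4·17 + 2·5 = 68 + 10 = 78°C

78°C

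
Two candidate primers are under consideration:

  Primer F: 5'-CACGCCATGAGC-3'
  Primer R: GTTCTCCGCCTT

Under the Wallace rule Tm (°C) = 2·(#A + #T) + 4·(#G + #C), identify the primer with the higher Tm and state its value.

Primer F, 40°C

Primer F: A+T=4, G+C=8 → Tm = 2(4)+4(8) = 40°C
Primer R: A+T=5, G+C=7 → Tm = 2(5)+4(7) = 38°C
40°C vs 38°C → primer F is higher.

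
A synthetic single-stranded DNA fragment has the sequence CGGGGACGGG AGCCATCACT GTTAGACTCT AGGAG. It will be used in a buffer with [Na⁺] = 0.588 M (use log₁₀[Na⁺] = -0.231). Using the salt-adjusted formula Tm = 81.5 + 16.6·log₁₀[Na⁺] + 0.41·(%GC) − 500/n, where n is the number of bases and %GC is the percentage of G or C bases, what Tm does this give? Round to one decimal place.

Length n = 35. Counting bases: A=8, G=13, T=6, C=8
G+C = 21, so %GC = 21/35 × 100 = 60%
Salt term: 16.6 × (-0.231) = -3.835
GC term: 0.41 × 60 = 24.6; length term: −500/35 = −14.286
Tm = 81.5 + (-3.835) + 24.6 − 14.286 = 87.979 → 88.0°C

88.0°C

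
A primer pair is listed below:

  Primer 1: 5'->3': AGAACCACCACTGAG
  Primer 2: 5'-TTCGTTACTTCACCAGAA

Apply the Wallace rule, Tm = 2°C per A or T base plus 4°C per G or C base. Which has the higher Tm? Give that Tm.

Primer 1: A+T=7, G+C=8 → Tm = 2(7)+4(8) = 46°C
Primer 2: A+T=11, G+C=7 → Tm = 2(11)+4(7) = 50°C
46°C vs 50°C → primer 2 is higher.

Primer 2, 50°C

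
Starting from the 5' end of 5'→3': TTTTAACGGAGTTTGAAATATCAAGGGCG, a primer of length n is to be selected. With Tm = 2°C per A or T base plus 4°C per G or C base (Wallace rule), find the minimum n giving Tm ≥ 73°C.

n = 28

First 27 bases: TTTTAACGGAGTTTGAAATATCAAGGG → Tm = 72°C (< 73°C)
First 28 bases: TTTTAACGGAGTTTGAAATATCAAGGGC → Tm = 76°C (≥ 73°C)
Since every base adds ≥2°C, Tm only increases with n, so the threshold is first crossed at n = 28.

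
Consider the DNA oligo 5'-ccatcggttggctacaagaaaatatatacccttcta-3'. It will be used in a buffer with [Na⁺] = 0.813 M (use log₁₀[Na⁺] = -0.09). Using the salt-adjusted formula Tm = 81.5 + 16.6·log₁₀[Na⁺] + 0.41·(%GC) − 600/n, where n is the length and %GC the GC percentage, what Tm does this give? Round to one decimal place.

Length n = 36. Counting bases: A=12, C=9, G=5, T=10
G+C = 14, so %GC = 14/36 × 100 = 38.889%
Salt term: 16.6 × (-0.09) = -1.494
GC term: 0.41 × 38.889 = 15.944; length term: −600/36 = −16.667
Tm = 81.5 + (-1.494) + 15.944 − 16.667 = 79.283 → 79.3°C

79.3°C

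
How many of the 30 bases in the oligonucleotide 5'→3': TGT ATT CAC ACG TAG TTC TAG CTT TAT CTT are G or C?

10

Counting bases: T=14, G=4, C=6, A=6
Total G or C: 4 + 6 = 10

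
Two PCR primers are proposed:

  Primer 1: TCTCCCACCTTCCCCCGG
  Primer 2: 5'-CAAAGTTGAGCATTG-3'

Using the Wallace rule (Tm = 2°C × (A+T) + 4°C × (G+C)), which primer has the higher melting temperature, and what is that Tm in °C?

Primer 1, 62°C

Primer 1: A+T=5, G+C=13 → Tm = 2(5)+4(13) = 62°C
Primer 2: A+T=9, G+C=6 → Tm = 2(9)+4(6) = 42°C
62°C vs 42°C → primer 1 is higher.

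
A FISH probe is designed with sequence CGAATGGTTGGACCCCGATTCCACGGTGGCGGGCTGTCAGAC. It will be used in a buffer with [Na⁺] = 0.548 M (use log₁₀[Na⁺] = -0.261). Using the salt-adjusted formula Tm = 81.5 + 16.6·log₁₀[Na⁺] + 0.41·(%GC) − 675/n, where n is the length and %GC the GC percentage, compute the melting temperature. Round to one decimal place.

87.5°C

Length n = 42. A=7, G=15, C=12, T=8
G+C = 27, so %GC = 27/42 × 100 = 64.286%
Salt term: 16.6 × (-0.261) = -4.333
GC term: 0.41 × 64.286 = 26.357; length term: −675/42 = −16.071
Tm = 81.5 + (-4.333) + 26.357 − 16.071 = 87.453 → 87.5°C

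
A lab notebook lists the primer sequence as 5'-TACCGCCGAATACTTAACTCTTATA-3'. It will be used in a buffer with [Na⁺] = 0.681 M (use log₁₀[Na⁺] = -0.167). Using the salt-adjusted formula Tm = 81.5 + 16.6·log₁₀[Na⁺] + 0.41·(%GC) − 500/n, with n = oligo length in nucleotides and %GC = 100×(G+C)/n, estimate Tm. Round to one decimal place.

73.5°C

Length n = 25. G=2, A=8, C=7, T=8
G+C = 9, so %GC = 9/25 × 100 = 36%
Salt term: 16.6 × (-0.167) = -2.772
GC term: 0.41 × 36 = 14.76; length term: −500/25 = −20
Tm = 81.5 + (-2.772) + 14.76 − 20 = 73.488 → 73.5°C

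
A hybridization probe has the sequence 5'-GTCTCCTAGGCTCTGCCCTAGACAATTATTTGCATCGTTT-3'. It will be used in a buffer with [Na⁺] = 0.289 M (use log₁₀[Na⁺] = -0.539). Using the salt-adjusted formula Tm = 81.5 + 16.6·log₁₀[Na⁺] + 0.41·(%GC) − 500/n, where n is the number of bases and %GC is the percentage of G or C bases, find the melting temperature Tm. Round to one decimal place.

Length n = 40. G=7, A=7, C=11, T=15
G+C = 18, so %GC = 18/40 × 100 = 45%
Salt term: 16.6 × (-0.539) = -8.947
GC term: 0.41 × 45 = 18.45; length term: −500/40 = −12.5
Tm = 81.5 + (-8.947) + 18.45 − 12.5 = 78.503 → 78.5°C

78.5°C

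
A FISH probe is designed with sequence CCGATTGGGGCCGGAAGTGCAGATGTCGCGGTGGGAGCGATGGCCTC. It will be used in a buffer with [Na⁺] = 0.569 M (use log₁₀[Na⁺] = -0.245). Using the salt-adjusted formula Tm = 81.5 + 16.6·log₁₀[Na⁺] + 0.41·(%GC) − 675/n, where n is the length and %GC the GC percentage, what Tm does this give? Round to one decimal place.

91.0°C

Length n = 47. Counting bases: C=11, T=8, G=21, A=7
G+C = 32, so %GC = 32/47 × 100 = 68.085%
Salt term: 16.6 × (-0.245) = -4.067
GC term: 0.41 × 68.085 = 27.915; length term: −675/47 = −14.362
Tm = 81.5 + (-4.067) + 27.915 − 14.362 = 90.986 → 91.0°C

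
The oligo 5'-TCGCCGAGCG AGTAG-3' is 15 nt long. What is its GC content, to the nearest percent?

67%

G=6, T=2, C=4, A=3
G+C = 6 + 4 = 10 out of 15 bases
%GC = 10/15 × 100 = 66.67% ≈ 67%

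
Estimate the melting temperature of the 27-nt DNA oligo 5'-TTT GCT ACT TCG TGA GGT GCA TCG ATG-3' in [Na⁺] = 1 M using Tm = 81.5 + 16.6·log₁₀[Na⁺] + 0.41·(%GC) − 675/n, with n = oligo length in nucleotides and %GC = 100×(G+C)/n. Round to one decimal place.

76.2°C

Length n = 27. Scanning the sequence gives G=8, A=4, T=10, C=5.
G+C = 13, so %GC = 13/27 × 100 = 48.148%
Salt term: 16.6 × (0) = 0
GC term: 0.41 × 48.148 = 19.741; length term: −675/27 = −25
Tm = 81.5 + (0) + 19.741 − 25 = 76.241 → 76.2°C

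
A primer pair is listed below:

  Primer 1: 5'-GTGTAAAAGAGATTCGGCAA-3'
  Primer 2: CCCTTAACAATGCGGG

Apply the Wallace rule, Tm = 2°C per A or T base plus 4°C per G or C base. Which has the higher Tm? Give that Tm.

Primer 1: A+T=12, G+C=8 → Tm = 2(12)+4(8) = 56°C
Primer 2: A+T=7, G+C=9 → Tm = 2(7)+4(9) = 50°C
56°C vs 50°C → primer 1 is higher.

Primer 1, 56°C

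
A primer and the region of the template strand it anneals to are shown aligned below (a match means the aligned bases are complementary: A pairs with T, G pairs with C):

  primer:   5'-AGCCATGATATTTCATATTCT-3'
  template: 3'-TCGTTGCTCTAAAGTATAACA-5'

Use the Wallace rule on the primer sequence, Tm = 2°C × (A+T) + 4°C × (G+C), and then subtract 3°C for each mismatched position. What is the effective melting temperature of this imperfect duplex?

42°C

Primer base counts: A=6, T=9, G=2, C=4 → A+T=15, G+C=6
Perfect-match Tm = 2(15) + 4(6) = 30 + 24 = 54°C
Mismatches (positions where the bases are not complementary): 4 (at positions 4, 6, 9, 20)
Effective Tm = 54 − 4×3 = 54 − 12 = 42°C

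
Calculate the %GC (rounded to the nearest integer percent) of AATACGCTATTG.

33%

Counting bases: G=2, C=2, T=4, A=4
G+C = 2 + 2 = 4 out of 12 bases
%GC = 4/12 × 100 = 33.33% ≈ 33%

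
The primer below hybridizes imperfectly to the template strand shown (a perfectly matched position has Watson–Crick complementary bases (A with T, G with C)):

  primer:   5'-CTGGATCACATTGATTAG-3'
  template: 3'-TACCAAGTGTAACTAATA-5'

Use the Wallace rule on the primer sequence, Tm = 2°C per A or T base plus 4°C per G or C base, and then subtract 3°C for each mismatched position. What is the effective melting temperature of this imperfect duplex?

Primer base counts: A=5, T=6, G=4, C=3 → A+T=11, G+C=7
Perfect-match Tm = 2(11) + 4(7) = 22 + 28 = 50°C
Mismatches (positions where the bases are not complementary): 3 (at positions 1, 5, 18)
Effective Tm = 50 − 3×3 = 50 − 9 = 41°C

41°C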